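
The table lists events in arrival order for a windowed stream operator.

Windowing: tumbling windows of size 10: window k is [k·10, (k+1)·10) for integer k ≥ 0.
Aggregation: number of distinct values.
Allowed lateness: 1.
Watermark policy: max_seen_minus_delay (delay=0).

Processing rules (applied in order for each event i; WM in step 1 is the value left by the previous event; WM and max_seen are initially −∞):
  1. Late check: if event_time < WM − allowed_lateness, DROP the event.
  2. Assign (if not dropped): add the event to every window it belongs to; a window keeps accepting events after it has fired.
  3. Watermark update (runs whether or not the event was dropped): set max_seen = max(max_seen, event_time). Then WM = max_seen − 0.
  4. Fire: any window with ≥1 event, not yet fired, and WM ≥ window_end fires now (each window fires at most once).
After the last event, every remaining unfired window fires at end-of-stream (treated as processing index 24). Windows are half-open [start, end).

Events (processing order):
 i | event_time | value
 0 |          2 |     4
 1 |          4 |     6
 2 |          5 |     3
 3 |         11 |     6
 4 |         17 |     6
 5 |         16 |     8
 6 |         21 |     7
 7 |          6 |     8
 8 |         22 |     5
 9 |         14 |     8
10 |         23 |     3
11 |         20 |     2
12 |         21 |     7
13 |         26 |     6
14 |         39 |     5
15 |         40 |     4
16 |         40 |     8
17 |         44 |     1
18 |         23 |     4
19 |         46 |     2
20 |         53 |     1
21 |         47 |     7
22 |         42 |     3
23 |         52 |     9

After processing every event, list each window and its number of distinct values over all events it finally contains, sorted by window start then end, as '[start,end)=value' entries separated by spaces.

i=0 t=2 v=4: → [0,10); WM=2
i=1 t=4 v=6: → [0,10); WM=4
i=2 t=5 v=3: → [0,10); WM=5
i=3 t=11 v=6: → [10,20); WM=11; [0,10) fires=3
i=4 t=17 v=6: → [10,20); WM=17
i=5 t=16 v=8: → [10,20); WM=17
i=6 t=21 v=7: → [20,30); WM=21; [10,20) fires=2
i=7 t=6 v=8: DROP (t<21-1); WM=21
i=8 t=22 v=5: → [20,30); WM=22
i=9 t=14 v=8: DROP (t<22-1); WM=22
i=10 t=23 v=3: → [20,30); WM=23
i=11 t=20 v=2: DROP (t<23-1); WM=23
i=12 t=21 v=7: DROP (t<23-1); WM=23
i=13 t=26 v=6: → [20,30); WM=26
i=14 t=39 v=5: → [30,40); WM=39; [20,30) fires=4
i=15 t=40 v=4: → [40,50); WM=40; [30,40) fires=1
i=16 t=40 v=8: → [40,50); WM=40
i=17 t=44 v=1: → [40,50); WM=44
i=18 t=23 v=4: DROP (t<44-1); WM=44
i=19 t=46 v=2: → [40,50); WM=46
i=20 t=53 v=1: → [50,60); WM=53; [40,50) fires=4
i=21 t=47 v=7: DROP (t<53-1); WM=53
i=22 t=42 v=3: DROP (t<53-1); WM=53
i=23 t=52 v=9: → [50,60); WM=53

[0,10)=3 [10,20)=2 [20,30)=4 [30,40)=1 [40,50)=4 [50,60)=2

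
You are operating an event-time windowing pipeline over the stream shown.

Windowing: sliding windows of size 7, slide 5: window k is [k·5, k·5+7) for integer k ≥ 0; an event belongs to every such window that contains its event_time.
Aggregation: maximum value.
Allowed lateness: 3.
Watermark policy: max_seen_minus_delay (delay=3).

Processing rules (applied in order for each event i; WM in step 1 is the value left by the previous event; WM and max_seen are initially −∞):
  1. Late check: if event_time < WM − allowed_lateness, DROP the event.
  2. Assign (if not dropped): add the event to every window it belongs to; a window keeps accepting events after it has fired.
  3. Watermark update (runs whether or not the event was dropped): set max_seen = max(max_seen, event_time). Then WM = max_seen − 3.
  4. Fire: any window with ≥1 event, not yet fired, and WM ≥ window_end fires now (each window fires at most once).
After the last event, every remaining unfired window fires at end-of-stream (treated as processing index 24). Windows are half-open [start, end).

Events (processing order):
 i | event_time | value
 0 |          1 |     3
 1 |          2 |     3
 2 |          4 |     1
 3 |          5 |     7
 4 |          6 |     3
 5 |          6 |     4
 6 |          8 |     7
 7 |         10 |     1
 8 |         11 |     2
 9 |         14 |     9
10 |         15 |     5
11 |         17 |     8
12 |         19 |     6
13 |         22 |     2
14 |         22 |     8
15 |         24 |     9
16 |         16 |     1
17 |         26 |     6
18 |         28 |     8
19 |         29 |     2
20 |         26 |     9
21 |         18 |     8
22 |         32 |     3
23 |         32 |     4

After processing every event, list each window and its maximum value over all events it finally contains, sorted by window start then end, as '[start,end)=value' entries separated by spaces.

[0,7)=7 [5,12)=7 [10,17)=9 [15,22)=8 [20,27)=9 [25,32)=9 [30,37)=4

i=0 t=1 v=3: → [0,7); WM=-2
i=1 t=2 v=3: → [0,7); WM=-1
i=2 t=4 v=1: → [0,7); WM=1
i=3 t=5 v=7: → [5,12),[0,7); WM=2
i=4 t=6 v=3: → [5,12),[0,7); WM=3
i=5 t=6 v=4: → [5,12),[0,7); WM=3
i=6 t=8 v=7: → [5,12); WM=5
i=7 t=10 v=1: → [10,17),[5,12); WM=7; [0,7) fires=7
i=8 t=11 v=2: → [10,17),[5,12); WM=8
i=9 t=14 v=9: → [10,17); WM=11
i=10 t=15 v=5: → [15,22),[10,17); WM=12; [5,12) fires=7
i=11 t=17 v=8: → [15,22); WM=14
i=12 t=19 v=6: → [15,22); WM=16
i=13 t=22 v=2: → [20,27); WM=19; [10,17) fires=9
i=14 t=22 v=8: → [20,27); WM=19
i=15 t=24 v=9: → [20,27); WM=21
i=16 t=16 v=1: DROP (t<21-3); WM=21
i=17 t=26 v=6: → [25,32),[20,27); WM=23; [15,22) fires=8
i=18 t=28 v=8: → [25,32); WM=25
i=19 t=29 v=2: → [25,32); WM=26
i=20 t=26 v=9: → [25,32),[20,27); WM=26
i=21 t=18 v=8: DROP (t<26-3); WM=26
i=22 t=32 v=3: → [30,37); WM=29; [20,27) fires=9
i=23 t=32 v=4: → [30,37); WM=29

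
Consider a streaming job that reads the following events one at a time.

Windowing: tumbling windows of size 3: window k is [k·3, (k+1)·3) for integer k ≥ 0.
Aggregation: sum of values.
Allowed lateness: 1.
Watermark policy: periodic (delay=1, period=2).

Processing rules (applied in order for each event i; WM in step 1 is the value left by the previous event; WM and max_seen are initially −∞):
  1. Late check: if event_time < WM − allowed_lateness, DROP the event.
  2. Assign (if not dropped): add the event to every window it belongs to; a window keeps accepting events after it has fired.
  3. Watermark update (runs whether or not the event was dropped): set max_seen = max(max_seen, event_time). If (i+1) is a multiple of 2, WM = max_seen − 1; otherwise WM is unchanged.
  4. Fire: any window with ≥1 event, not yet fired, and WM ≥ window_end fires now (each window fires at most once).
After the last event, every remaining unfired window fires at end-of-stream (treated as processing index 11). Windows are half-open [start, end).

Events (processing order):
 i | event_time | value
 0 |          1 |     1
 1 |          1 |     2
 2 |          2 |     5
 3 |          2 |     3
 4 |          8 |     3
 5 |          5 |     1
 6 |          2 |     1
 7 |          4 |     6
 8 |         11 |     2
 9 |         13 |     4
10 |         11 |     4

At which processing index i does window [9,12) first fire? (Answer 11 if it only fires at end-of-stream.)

i=0 t=1 v=1: → [0,3); WM=−∞
i=1 t=1 v=2: → [0,3); WM=0
i=2 t=2 v=5: → [0,3); WM=0
i=3 t=2 v=3: → [0,3); WM=1
i=4 t=8 v=3: → [6,9); WM=1
i=5 t=5 v=1: → [3,6); WM=7; [0,3) fires=11 [3,6) fires=1
i=6 t=2 v=1: DROP (t<7-1); WM=7
i=7 t=4 v=6: DROP (t<7-1); WM=7
i=8 t=11 v=2: → [9,12); WM=7
i=9 t=13 v=4: → [12,15); WM=12; [6,9) fires=3 [9,12) fires=2
i=10 t=11 v=4: → [9,12); WM=12

9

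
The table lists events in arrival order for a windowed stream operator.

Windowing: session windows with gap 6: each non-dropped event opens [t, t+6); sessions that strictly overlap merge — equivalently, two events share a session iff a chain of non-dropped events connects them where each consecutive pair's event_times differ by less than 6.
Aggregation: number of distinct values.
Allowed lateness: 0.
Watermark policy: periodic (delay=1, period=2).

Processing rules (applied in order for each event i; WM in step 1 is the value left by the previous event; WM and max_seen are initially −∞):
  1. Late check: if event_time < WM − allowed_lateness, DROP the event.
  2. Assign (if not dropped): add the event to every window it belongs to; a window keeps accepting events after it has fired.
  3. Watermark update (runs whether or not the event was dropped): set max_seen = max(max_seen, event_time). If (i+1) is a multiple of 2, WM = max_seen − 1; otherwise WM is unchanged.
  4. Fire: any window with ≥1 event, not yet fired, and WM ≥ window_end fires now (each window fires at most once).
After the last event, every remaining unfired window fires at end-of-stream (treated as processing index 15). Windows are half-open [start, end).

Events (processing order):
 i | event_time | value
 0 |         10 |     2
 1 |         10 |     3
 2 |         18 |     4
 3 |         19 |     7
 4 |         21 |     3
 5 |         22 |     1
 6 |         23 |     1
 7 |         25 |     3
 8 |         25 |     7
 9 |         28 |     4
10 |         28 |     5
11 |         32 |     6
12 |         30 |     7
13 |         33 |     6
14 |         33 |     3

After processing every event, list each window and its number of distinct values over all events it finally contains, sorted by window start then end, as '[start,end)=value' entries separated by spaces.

i=0 t=10 v=2: → [10,16); WM=−∞
i=1 t=10 v=3: → [10,16); WM=9
i=2 t=18 v=4: → [18,24); WM=9
i=3 t=19 v=7: → [18,25); WM=18
i=4 t=21 v=3: → [18,27); WM=18
i=5 t=22 v=1: → [18,28); WM=21
i=6 t=23 v=1: → [18,29); WM=21
i=7 t=25 v=3: → [18,31); WM=24
i=8 t=25 v=7: → [18,31); WM=24
i=9 t=28 v=4: → [18,34); WM=27
i=10 t=28 v=5: → [18,34); WM=27
i=11 t=32 v=6: → [18,38); WM=31
i=12 t=30 v=7: DROP (t<31-0); WM=31
i=13 t=33 v=6: → [18,39); WM=32
i=14 t=33 v=3: → [18,39); WM=32

[10,16)=2 [18,39)=6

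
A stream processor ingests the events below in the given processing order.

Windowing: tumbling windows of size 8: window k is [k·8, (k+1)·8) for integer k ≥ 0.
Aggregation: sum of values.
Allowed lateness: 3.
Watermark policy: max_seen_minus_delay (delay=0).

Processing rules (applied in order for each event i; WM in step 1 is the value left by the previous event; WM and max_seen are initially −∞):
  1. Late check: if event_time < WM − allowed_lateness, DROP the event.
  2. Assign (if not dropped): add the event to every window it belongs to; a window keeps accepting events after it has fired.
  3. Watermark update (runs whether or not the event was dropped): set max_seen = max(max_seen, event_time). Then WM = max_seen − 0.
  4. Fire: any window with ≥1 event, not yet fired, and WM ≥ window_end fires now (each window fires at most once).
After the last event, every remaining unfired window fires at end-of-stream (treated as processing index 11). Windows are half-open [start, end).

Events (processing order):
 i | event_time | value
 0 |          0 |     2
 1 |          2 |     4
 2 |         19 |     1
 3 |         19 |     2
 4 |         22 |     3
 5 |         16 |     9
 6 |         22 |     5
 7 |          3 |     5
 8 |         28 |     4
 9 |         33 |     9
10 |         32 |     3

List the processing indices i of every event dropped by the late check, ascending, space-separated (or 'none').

5 7

i=0 t=0 v=2: → [0,8); WM=0
i=1 t=2 v=4: → [0,8); WM=2
i=2 t=19 v=1: → [16,24); WM=19; [0,8) fires=6
i=3 t=19 v=2: → [16,24); WM=19
i=4 t=22 v=3: → [16,24); WM=22
i=5 t=16 v=9: DROP (t<22-3); WM=22
i=6 t=22 v=5: → [16,24); WM=22
i=7 t=3 v=5: DROP (t<22-3); WM=22
i=8 t=28 v=4: → [24,32); WM=28; [16,24) fires=11
i=9 t=33 v=9: → [32,40); WM=33; [24,32) fires=4
i=10 t=32 v=3: → [32,40); WM=33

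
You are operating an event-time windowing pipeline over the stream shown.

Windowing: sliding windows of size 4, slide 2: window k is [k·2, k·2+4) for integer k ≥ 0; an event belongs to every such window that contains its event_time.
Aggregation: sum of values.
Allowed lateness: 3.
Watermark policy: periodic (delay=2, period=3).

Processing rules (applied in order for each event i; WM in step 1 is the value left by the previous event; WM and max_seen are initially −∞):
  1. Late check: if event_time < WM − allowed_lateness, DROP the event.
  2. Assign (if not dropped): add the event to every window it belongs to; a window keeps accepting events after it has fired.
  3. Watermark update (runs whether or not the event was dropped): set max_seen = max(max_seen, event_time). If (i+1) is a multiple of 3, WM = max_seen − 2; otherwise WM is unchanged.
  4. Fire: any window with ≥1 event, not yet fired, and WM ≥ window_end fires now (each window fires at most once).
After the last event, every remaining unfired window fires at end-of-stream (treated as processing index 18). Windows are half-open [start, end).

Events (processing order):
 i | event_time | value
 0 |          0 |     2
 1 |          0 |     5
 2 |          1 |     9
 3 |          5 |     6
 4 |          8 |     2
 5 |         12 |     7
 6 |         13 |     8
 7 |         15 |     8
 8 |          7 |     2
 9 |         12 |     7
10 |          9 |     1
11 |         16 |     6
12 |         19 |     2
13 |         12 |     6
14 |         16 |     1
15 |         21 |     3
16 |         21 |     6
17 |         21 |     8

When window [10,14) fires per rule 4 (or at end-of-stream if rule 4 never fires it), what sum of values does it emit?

22

i=0 t=0 v=2: → [0,4); WM=−∞
i=1 t=0 v=5: → [0,4); WM=−∞
i=2 t=1 v=9: → [0,4); WM=-1
i=3 t=5 v=6: → [4,8),[2,6); WM=-1
i=4 t=8 v=2: → [8,12),[6,10); WM=-1
i=5 t=12 v=7: → [12,16),[10,14); WM=10; [0,4) fires=16 [2,6) fires=6 [4,8) fires=6 [6,10) fires=2
i=6 t=13 v=8: → [12,16),[10,14); WM=10
i=7 t=15 v=8: → [14,18),[12,16); WM=10
i=8 t=7 v=2: → [6,10),[4,8); WM=13; [8,12) fires=2
i=9 t=12 v=7: → [12,16),[10,14); WM=13
i=10 t=9 v=1: DROP (t<13-3); WM=13
i=11 t=16 v=6: → [16,20),[14,18); WM=14; [10,14) fires=22
i=12 t=19 v=2: → [18,22),[16,20); WM=14
i=13 t=12 v=6: → [12,16),[10,14); WM=14
i=14 t=16 v=1: → [16,20),[14,18); WM=17; [12,16) fires=36
i=15 t=21 v=3: → [20,24),[18,22); WM=17
i=16 t=21 v=6: → [20,24),[18,22); WM=17
i=17 t=21 v=8: → [20,24),[18,22); WM=19; [14,18) fires=15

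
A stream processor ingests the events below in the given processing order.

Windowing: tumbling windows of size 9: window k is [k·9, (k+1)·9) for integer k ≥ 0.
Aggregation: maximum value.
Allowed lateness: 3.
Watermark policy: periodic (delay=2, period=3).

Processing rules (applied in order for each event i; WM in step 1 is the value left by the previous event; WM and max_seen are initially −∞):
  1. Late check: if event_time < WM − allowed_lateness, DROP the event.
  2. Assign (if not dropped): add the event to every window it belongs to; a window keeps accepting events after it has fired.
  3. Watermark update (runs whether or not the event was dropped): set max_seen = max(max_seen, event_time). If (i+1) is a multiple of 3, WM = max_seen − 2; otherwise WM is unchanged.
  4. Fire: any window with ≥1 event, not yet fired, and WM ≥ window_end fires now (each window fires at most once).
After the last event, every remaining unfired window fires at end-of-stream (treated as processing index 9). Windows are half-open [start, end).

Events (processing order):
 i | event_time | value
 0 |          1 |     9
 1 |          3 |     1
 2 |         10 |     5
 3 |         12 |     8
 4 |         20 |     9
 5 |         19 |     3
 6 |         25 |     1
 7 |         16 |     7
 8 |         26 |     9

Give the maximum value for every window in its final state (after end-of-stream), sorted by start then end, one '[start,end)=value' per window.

[0,9)=9 [9,18)=8 [18,27)=9

i=0 t=1 v=9: → [0,9); WM=−∞
i=1 t=3 v=1: → [0,9); WM=−∞
i=2 t=10 v=5: → [9,18); WM=8
i=3 t=12 v=8: → [9,18); WM=8
i=4 t=20 v=9: → [18,27); WM=8
i=5 t=19 v=3: → [18,27); WM=18; [0,9) fires=9 [9,18) fires=8
i=6 t=25 v=1: → [18,27); WM=18
i=7 t=16 v=7: → [9,18); WM=18
i=8 t=26 v=9: → [18,27); WM=24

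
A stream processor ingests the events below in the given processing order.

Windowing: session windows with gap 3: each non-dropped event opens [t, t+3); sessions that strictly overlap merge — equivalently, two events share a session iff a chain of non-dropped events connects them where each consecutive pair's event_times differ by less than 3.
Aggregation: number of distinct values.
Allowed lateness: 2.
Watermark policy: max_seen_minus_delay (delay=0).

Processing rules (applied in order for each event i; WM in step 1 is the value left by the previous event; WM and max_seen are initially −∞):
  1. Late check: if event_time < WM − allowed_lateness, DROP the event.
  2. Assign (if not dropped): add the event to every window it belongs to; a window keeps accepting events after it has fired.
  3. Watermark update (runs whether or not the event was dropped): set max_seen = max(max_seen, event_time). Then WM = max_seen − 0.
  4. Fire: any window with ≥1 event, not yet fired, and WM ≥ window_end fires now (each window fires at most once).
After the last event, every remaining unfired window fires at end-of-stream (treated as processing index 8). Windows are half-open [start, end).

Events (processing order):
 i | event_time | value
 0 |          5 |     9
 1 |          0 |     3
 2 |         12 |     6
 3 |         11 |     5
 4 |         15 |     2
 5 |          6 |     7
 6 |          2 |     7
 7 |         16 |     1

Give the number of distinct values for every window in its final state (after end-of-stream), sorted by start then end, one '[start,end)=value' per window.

i=0 t=5 v=9: → [5,8); WM=5
i=1 t=0 v=3: DROP (t<5-2); WM=5
i=2 t=12 v=6: → [12,15); WM=12
i=3 t=11 v=5: → [11,15); WM=12
i=4 t=15 v=2: → [15,18); WM=15
i=5 t=6 v=7: DROP (t<15-2); WM=15
i=6 t=2 v=7: DROP (t<15-2); WM=15
i=7 t=16 v=1: → [15,19); WM=16

[5,8)=1 [11,15)=2 [15,19)=2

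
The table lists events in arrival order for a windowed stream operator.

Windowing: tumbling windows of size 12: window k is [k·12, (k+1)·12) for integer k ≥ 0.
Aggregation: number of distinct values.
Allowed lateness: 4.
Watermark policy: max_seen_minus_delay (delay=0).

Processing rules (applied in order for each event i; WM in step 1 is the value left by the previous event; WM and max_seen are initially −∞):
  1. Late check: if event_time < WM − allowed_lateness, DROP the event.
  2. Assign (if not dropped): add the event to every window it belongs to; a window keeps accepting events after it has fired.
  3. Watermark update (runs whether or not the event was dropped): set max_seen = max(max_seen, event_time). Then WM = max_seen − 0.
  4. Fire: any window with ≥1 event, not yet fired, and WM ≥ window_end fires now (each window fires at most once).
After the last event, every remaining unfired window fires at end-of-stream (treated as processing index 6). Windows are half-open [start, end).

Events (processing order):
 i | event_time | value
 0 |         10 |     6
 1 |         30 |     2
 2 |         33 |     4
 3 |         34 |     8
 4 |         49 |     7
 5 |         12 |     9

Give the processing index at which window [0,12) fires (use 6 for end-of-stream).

i=0 t=10 v=6: → [0,12); WM=10
i=1 t=30 v=2: → [24,36); WM=30; [0,12) fires=1
i=2 t=33 v=4: → [24,36); WM=33
i=3 t=34 v=8: → [24,36); WM=34
i=4 t=49 v=7: → [48,60); WM=49; [24,36) fires=3
i=5 t=12 v=9: DROP (t<49-4); WM=49

1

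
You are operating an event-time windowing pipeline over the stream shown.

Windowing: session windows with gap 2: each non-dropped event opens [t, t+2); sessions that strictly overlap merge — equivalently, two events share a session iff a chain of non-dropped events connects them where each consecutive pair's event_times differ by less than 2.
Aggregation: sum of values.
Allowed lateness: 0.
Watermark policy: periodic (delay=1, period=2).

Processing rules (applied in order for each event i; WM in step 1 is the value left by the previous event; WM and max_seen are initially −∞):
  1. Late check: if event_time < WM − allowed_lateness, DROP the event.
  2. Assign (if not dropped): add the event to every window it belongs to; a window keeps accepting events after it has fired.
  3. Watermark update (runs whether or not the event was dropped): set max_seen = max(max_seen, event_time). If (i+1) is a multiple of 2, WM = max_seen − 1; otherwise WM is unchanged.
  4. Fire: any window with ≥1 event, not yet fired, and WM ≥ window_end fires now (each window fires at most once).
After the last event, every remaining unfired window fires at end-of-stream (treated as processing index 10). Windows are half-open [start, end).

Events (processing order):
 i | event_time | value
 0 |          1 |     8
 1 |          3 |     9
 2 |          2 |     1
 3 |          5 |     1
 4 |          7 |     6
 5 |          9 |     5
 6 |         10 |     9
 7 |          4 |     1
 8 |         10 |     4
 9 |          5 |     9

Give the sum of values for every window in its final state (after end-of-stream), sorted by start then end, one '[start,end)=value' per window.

i=0 t=1 v=8: → [1,3); WM=−∞
i=1 t=3 v=9: → [3,5); WM=2
i=2 t=2 v=1: → [1,5); WM=2
i=3 t=5 v=1: → [5,7); WM=4
i=4 t=7 v=6: → [7,9); WM=4
i=5 t=9 v=5: → [9,11); WM=8
i=6 t=10 v=9: → [9,12); WM=8
i=7 t=4 v=1: DROP (t<8-0); WM=9
i=8 t=10 v=4: → [9,12); WM=9
i=9 t=5 v=9: DROP (t<9-0); WM=9

[1,5)=18 [5,7)=1 [7,9)=6 [9,12)=18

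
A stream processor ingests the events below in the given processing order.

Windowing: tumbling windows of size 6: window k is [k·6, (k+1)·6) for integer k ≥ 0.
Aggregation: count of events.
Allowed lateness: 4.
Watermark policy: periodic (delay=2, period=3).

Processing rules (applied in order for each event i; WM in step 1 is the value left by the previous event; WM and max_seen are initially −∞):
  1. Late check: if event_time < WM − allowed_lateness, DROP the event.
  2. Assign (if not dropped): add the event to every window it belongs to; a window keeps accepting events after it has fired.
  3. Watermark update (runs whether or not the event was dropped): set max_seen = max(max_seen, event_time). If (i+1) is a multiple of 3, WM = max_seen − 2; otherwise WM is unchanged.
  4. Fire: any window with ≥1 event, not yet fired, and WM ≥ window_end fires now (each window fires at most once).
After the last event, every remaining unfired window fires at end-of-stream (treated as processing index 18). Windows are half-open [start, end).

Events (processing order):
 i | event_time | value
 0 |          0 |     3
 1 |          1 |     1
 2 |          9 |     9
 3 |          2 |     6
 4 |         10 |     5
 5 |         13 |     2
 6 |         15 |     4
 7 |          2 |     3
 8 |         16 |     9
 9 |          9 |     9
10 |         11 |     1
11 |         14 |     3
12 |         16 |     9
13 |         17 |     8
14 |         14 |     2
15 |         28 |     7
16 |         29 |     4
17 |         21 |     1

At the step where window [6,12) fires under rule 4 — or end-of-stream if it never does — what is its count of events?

2

i=0 t=0 v=3: → [0,6); WM=−∞
i=1 t=1 v=1: → [0,6); WM=−∞
i=2 t=9 v=9: → [6,12); WM=7; [0,6) fires=2
i=3 t=2 v=6: DROP (t<7-4); WM=7
i=4 t=10 v=5: → [6,12); WM=7
i=5 t=13 v=2: → [12,18); WM=11
i=6 t=15 v=4: → [12,18); WM=11
i=7 t=2 v=3: DROP (t<11-4); WM=11
i=8 t=16 v=9: → [12,18); WM=14; [6,12) fires=2
i=9 t=9 v=9: DROP (t<14-4); WM=14
i=10 t=11 v=1: → [6,12); WM=14
i=11 t=14 v=3: → [12,18); WM=14
i=12 t=16 v=9: → [12,18); WM=14
i=13 t=17 v=8: → [12,18); WM=14
i=14 t=14 v=2: → [12,18); WM=15
i=15 t=28 v=7: → [24,30); WM=15
i=16 t=29 v=4: → [24,30); WM=15
i=17 t=21 v=1: → [18,24); WM=27; [12,18) fires=7 [18,24) fires=1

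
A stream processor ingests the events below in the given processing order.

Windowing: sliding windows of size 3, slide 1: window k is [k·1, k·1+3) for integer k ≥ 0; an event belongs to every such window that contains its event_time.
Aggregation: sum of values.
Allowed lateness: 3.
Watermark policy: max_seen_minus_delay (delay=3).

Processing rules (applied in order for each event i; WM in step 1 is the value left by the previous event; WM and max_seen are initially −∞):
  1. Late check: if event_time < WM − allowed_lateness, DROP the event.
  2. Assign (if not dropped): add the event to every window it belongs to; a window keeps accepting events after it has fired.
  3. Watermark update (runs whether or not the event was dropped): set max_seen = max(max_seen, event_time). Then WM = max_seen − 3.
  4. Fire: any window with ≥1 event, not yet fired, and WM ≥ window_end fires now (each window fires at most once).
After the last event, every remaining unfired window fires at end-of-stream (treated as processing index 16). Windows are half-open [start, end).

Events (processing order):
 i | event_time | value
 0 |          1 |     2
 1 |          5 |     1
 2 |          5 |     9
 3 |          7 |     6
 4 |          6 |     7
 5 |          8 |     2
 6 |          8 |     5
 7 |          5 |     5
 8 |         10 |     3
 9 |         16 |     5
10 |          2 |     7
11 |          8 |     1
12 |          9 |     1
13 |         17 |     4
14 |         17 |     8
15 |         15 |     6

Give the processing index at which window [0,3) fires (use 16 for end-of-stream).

3

i=0 t=1 v=2: → [1,4),[0,3); WM=-2
i=1 t=5 v=1: → [5,8),[4,7),[3,6); WM=2
i=2 t=5 v=9: → [5,8),[4,7),[3,6); WM=2
i=3 t=7 v=6: → [7,10),[6,9),[5,8); WM=4; [0,3) fires=2 [1,4) fires=2
i=4 t=6 v=7: → [6,9),[5,8),[4,7); WM=4
i=5 t=8 v=2: → [8,11),[7,10),[6,9); WM=5
i=6 t=8 v=5: → [8,11),[7,10),[6,9); WM=5
i=7 t=5 v=5: → [5,8),[4,7),[3,6); WM=5
i=8 t=10 v=3: → [10,13),[9,12),[8,11); WM=7; [3,6) fires=15 [4,7) fires=22
i=9 t=16 v=5: → [16,19),[15,18),[14,17); WM=13; [5,8) fires=28 [6,9) fires=20 [7,10) fires=13 [8,11) fires=10 [9,12) fires=3 [10,13) fires=3
i=10 t=2 v=7: DROP (t<13-3); WM=13
i=11 t=8 v=1: DROP (t<13-3); WM=13
i=12 t=9 v=1: DROP (t<13-3); WM=13
i=13 t=17 v=4: → [17,20),[16,19),[15,18); WM=14
i=14 t=17 v=8: → [17,20),[16,19),[15,18); WM=14
i=15 t=15 v=6: → [15,18),[14,17),[13,16); WM=14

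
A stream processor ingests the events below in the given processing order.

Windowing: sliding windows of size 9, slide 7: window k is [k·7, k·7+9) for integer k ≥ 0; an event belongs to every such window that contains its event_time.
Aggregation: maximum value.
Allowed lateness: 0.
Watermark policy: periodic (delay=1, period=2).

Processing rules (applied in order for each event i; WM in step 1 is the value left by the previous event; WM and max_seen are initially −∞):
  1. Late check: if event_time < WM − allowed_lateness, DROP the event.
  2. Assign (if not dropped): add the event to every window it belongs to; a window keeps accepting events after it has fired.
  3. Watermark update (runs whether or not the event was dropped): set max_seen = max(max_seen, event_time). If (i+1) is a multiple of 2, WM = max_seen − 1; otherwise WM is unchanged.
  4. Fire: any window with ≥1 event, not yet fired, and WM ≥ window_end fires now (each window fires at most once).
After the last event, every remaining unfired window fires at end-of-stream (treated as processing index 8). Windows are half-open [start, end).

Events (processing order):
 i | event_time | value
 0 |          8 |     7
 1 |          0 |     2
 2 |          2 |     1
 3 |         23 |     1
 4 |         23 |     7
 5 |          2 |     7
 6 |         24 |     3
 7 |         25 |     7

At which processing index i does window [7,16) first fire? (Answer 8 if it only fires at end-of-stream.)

i=0 t=8 v=7: → [7,16),[0,9); WM=−∞
i=1 t=0 v=2: → [0,9); WM=7
i=2 t=2 v=1: DROP (t<7-0); WM=7
i=3 t=23 v=1: → [21,30); WM=22; [0,9) fires=7 [7,16) fires=7
i=4 t=23 v=7: → [21,30); WM=22
i=5 t=2 v=7: DROP (t<22-0); WM=22
i=6 t=24 v=3: → [21,30); WM=22
i=7 t=25 v=7: → [21,30); WM=24

3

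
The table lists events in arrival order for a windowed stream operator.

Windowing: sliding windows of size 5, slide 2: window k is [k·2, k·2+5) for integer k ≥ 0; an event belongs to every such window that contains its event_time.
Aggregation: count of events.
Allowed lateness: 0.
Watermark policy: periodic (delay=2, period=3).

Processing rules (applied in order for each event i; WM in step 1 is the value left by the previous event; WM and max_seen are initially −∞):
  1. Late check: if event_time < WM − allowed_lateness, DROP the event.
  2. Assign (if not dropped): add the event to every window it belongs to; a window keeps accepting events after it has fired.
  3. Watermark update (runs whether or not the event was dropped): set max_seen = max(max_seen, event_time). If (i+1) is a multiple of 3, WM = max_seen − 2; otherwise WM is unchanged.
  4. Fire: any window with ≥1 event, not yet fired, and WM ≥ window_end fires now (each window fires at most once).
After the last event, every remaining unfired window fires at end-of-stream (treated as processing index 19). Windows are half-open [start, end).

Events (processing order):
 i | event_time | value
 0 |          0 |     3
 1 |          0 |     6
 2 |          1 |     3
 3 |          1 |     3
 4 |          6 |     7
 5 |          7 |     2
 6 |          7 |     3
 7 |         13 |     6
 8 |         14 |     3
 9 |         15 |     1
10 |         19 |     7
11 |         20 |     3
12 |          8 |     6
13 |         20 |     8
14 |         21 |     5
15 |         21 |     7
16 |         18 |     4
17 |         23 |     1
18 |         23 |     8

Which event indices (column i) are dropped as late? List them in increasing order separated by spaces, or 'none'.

i=0 t=0 v=3: → [0,5); WM=−∞
i=1 t=0 v=6: → [0,5); WM=−∞
i=2 t=1 v=3: → [0,5); WM=-1
i=3 t=1 v=3: → [0,5); WM=-1
i=4 t=6 v=7: → [6,11),[4,9),[2,7); WM=-1
i=5 t=7 v=2: → [6,11),[4,9); WM=5; [0,5) fires=4
i=6 t=7 v=3: → [6,11),[4,9); WM=5
i=7 t=13 v=6: → [12,17),[10,15); WM=5
i=8 t=14 v=3: → [14,19),[12,17),[10,15); WM=12; [2,7) fires=1 [4,9) fires=3 [6,11) fires=3
i=9 t=15 v=1: → [14,19),[12,17); WM=12
i=10 t=19 v=7: → [18,23),[16,21); WM=12
i=11 t=20 v=3: → [20,25),[18,23),[16,21); WM=18; [10,15) fires=2 [12,17) fires=3
i=12 t=8 v=6: DROP (t<18-0); WM=18
i=13 t=20 v=8: → [20,25),[18,23),[16,21); WM=18
i=14 t=21 v=5: → [20,25),[18,23); WM=19; [14,19) fires=2
i=15 t=21 v=7: → [20,25),[18,23); WM=19
i=16 t=18 v=4: DROP (t<19-0); WM=19
i=17 t=23 v=1: → [22,27),[20,25); WM=21; [16,21) fires=3
i=18 t=23 v=8: → [22,27),[20,25); WM=21

12 16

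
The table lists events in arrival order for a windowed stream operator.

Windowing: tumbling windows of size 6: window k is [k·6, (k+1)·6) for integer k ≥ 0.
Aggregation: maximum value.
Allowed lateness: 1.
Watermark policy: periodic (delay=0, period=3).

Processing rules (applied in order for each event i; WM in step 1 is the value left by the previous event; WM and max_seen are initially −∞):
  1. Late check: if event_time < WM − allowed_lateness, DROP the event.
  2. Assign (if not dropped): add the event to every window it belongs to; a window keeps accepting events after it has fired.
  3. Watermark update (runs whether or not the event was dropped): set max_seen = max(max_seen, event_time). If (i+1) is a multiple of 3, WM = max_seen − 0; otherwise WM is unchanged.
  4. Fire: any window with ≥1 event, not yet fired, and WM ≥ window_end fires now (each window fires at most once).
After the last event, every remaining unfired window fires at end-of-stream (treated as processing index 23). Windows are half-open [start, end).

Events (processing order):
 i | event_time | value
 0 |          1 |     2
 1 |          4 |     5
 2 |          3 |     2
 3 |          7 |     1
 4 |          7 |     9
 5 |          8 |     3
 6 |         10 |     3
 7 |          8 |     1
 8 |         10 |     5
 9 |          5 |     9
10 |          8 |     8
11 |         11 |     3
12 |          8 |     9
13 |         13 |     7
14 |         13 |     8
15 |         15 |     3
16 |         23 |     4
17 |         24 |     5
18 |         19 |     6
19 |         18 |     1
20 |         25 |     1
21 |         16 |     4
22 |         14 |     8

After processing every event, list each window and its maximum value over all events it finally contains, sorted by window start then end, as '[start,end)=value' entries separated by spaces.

[0,6)=5 [6,12)=9 [12,18)=8 [18,24)=4 [24,30)=5

i=0 t=1 v=2: → [0,6); WM=−∞
i=1 t=4 v=5: → [0,6); WM=−∞
i=2 t=3 v=2: → [0,6); WM=4
i=3 t=7 v=1: → [6,12); WM=4
i=4 t=7 v=9: → [6,12); WM=4
i=5 t=8 v=3: → [6,12); WM=8; [0,6) fires=5
i=6 t=10 v=3: → [6,12); WM=8
i=7 t=8 v=1: → [6,12); WM=8
i=8 t=10 v=5: → [6,12); WM=10
i=9 t=5 v=9: DROP (t<10-1); WM=10
i=10 t=8 v=8: DROP (t<10-1); WM=10
i=11 t=11 v=3: → [6,12); WM=11
i=12 t=8 v=9: DROP (t<11-1); WM=11
i=13 t=13 v=7: → [12,18); WM=11
i=14 t=13 v=8: → [12,18); WM=13; [6,12) fires=9
i=15 t=15 v=3: → [12,18); WM=13
i=16 t=23 v=4: → [18,24); WM=13
i=17 t=24 v=5: → [24,30); WM=24; [12,18) fires=8 [18,24) fires=4
i=18 t=19 v=6: DROP (t<24-1); WM=24
i=19 t=18 v=1: DROP (t<24-1); WM=24
i=20 t=25 v=1: → [24,30); WM=25
i=21 t=16 v=4: DROP (t<25-1); WM=25
i=22 t=14 v=8: DROP (t<25-1); WM=25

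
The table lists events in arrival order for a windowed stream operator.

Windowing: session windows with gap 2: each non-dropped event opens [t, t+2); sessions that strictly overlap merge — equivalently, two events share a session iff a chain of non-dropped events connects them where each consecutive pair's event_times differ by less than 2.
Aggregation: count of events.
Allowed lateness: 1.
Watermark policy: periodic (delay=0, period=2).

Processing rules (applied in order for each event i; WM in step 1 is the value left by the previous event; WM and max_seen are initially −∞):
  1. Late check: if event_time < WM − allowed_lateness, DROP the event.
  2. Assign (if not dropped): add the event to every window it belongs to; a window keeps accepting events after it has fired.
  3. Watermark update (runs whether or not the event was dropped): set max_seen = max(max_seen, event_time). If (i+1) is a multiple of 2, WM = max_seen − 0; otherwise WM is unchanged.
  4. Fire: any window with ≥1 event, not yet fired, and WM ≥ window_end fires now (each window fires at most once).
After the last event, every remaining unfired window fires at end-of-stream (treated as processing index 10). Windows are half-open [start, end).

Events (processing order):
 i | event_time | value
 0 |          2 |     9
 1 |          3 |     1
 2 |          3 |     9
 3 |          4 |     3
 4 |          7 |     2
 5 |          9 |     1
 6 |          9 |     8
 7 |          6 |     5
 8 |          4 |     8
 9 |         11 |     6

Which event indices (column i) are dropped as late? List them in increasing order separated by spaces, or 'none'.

i=0 t=2 v=9: → [2,4); WM=−∞
i=1 t=3 v=1: → [2,5); WM=3
i=2 t=3 v=9: → [2,5); WM=3
i=3 t=4 v=3: → [2,6); WM=4
i=4 t=7 v=2: → [7,9); WM=4
i=5 t=9 v=1: → [9,11); WM=9
i=6 t=9 v=8: → [9,11); WM=9
i=7 t=6 v=5: DROP (t<9-1); WM=9
i=8 t=4 v=8: DROP (t<9-1); WM=9
i=9 t=11 v=6: → [11,13); WM=11

7 8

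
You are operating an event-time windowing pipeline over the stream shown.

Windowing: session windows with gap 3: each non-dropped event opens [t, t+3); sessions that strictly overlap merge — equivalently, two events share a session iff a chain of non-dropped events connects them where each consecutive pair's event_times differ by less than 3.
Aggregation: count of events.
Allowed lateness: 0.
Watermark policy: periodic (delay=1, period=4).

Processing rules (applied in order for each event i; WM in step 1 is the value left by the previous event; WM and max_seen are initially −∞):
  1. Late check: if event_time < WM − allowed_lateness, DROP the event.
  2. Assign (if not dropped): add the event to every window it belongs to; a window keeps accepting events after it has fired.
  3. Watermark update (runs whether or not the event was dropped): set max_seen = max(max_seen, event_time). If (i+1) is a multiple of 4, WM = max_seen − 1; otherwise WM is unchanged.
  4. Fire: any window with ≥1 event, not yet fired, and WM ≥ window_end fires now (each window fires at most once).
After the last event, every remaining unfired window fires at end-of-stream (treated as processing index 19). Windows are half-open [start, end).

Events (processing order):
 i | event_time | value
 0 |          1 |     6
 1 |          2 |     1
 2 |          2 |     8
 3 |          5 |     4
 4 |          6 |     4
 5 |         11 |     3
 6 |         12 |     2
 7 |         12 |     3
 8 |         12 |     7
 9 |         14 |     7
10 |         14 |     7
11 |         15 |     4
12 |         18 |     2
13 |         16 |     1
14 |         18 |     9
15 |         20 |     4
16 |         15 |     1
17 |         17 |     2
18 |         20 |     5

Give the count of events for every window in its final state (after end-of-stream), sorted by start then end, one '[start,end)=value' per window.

i=0 t=1 v=6: → [1,4); WM=−∞
i=1 t=2 v=1: → [1,5); WM=−∞
i=2 t=2 v=8: → [1,5); WM=−∞
i=3 t=5 v=4: → [5,8); WM=4
i=4 t=6 v=4: → [5,9); WM=4
i=5 t=11 v=3: → [11,14); WM=4
i=6 t=12 v=2: → [11,15); WM=4
i=7 t=12 v=3: → [11,15); WM=11
i=8 t=12 v=7: → [11,15); WM=11
i=9 t=14 v=7: → [11,17); WM=11
i=10 t=14 v=7: → [11,17); WM=11
i=11 t=15 v=4: → [11,18); WM=14
i=12 t=18 v=2: → [18,21); WM=14
i=13 t=16 v=1: → [11,21); WM=14
i=14 t=18 v=9: → [11,21); WM=14
i=15 t=20 v=4: → [11,23); WM=19
i=16 t=15 v=1: DROP (t<19-0); WM=19
i=17 t=17 v=2: DROP (t<19-0); WM=19
i=18 t=20 v=5: → [11,23); WM=19

[1,5)=3 [5,9)=2 [11,23)=12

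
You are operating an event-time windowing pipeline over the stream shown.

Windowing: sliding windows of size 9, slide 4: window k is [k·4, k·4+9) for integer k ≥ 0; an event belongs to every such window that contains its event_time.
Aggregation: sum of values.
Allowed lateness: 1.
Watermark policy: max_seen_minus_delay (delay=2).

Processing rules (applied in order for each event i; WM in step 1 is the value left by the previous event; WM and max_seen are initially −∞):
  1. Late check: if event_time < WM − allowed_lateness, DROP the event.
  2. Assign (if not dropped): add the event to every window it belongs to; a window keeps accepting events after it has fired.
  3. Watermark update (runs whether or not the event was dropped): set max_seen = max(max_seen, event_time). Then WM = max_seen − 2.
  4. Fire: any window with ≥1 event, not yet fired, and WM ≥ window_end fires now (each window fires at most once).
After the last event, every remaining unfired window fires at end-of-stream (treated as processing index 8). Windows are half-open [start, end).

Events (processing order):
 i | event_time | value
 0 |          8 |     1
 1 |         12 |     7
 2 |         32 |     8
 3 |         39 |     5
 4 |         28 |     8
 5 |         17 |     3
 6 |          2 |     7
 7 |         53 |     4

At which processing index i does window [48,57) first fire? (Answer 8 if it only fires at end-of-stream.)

8

i=0 t=8 v=1: → [8,17),[4,13),[0,9); WM=6
i=1 t=12 v=7: → [12,21),[8,17),[4,13); WM=10; [0,9) fires=1
i=2 t=32 v=8: → [32,41),[28,37),[24,33); WM=30; [4,13) fires=8 [8,17) fires=8 [12,21) fires=7
i=3 t=39 v=5: → [36,45),[32,41); WM=37; [24,33) fires=8 [28,37) fires=8
i=4 t=28 v=8: DROP (t<37-1); WM=37
i=5 t=17 v=3: DROP (t<37-1); WM=37
i=6 t=2 v=7: DROP (t<37-1); WM=37
i=7 t=53 v=4: → [52,61),[48,57); WM=51; [32,41) fires=13 [36,45) fires=5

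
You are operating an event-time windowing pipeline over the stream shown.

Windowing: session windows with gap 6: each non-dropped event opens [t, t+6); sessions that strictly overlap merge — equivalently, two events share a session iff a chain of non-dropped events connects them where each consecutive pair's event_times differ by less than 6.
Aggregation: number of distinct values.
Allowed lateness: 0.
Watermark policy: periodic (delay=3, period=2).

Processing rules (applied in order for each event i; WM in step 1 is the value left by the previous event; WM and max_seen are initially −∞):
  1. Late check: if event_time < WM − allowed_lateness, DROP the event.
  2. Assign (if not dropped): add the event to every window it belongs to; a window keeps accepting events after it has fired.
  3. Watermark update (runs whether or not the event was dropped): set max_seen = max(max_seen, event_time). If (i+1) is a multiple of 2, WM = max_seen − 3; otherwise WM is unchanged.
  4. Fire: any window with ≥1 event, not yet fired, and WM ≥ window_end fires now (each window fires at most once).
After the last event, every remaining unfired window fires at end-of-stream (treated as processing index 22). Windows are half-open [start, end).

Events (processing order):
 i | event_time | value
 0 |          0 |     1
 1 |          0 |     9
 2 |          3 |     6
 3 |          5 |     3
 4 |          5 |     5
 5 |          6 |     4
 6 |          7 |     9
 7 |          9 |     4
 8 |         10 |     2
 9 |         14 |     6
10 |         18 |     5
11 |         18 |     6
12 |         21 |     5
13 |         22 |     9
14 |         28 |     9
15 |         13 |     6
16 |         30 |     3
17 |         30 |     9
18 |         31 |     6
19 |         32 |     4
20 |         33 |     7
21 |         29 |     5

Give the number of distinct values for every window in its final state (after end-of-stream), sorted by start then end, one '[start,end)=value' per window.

[0,28)=7 [28,39)=6

i=0 t=0 v=1: → [0,6); WM=−∞
i=1 t=0 v=9: → [0,6); WM=-3
i=2 t=3 v=6: → [0,9); WM=-3
i=3 t=5 v=3: → [0,11); WM=2
i=4 t=5 v=5: → [0,11); WM=2
i=5 t=6 v=4: → [0,12); WM=3
i=6 t=7 v=9: → [0,13); WM=3
i=7 t=9 v=4: → [0,15); WM=6
i=8 t=10 v=2: → [0,16); WM=6
i=9 t=14 v=6: → [0,20); WM=11
i=10 t=18 v=5: → [0,24); WM=11
i=11 t=18 v=6: → [0,24); WM=15
i=12 t=21 v=5: → [0,27); WM=15
i=13 t=22 v=9: → [0,28); WM=19
i=14 t=28 v=9: → [28,34); WM=19
i=15 t=13 v=6: DROP (t<19-0); WM=25
i=16 t=30 v=3: → [28,36); WM=25
i=17 t=30 v=9: → [28,36); WM=27
i=18 t=31 v=6: → [28,37); WM=27
i=19 t=32 v=4: → [28,38); WM=29
i=20 t=33 v=7: → [28,39); WM=29
i=21 t=29 v=5: → [28,39); WM=30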